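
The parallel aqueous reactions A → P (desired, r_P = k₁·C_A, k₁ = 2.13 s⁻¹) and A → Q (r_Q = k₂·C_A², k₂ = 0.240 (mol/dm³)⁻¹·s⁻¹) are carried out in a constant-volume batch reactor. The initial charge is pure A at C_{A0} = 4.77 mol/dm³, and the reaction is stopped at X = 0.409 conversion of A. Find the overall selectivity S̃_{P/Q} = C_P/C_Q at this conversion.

2.35

C_A = C_{A0}(1−X) = 2.819 mol/dm³.
Along a PFR/batch, dC_P/dC_A = −r_P/(r_P+r_Q) = −k₁/(k₁+k₂·C_A).
Integrating from C_{A0} to C_A: C_P = (2.13/0.240)·ln[(2.13+0.240·4.77)/(2.13+0.240·2.82)] = 8.875·ln(3.275/2.807) = 1.369 mol/dm³.
C_Q = (C_{A0}−C_A)−C_P = 0.5816 mol/dm³; S̃_{P/Q} = 1.369/0.5816 = 2.35.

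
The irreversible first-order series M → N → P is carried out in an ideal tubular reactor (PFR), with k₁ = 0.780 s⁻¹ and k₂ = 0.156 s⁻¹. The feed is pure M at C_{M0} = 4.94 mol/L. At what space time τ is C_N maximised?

The intermediate peaks when r₁ = r₂, i.e. k₁e^(−k₁τ) = k₂e^(−k₂τ), giving τ_opt = ln(k₂/k₁)/(k₂−k₁).
= ln(0.156/0.780)/(0.156−0.780) = ln(0.2000)/-0.6240 = -1.609/-0.6240 = 2.58 s.

2.58 s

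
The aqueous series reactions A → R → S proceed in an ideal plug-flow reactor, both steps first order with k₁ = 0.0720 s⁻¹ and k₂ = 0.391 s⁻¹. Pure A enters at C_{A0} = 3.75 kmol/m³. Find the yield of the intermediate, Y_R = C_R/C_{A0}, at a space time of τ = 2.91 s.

0.111

The intermediate concentration in a first-order A→B→C sequence is C_R = k₁C_{A0}(e^(−k₁τ) − e^(−k₂τ))/(k₂−k₁).
e^(−k₁τ) = e^(−0.0720×2.91) = e^(−0.2095) = 0.8110; e^(−k₂τ) = e^(−1.138) = 0.3205.
C_R = 0.0720×3.75/(0.391−0.0720) × (0.8110−0.3205) = 0.8464×0.4905 = 0.4151 kmol/m³.
Y_R = C_R/C_{A0} = 0.4151/3.75 = 0.111.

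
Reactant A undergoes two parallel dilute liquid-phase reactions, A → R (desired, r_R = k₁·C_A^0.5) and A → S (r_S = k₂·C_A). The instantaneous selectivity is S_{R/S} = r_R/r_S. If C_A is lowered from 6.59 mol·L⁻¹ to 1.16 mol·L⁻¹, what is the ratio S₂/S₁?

S_{R/S} = (k₁/k₂)·C_A^-0.5, so S₂/S₁ = (C_{A,2}/C_{A,1})^-0.5.
= (1.16/6.59)^(-0.5) = (0.1760)^(-0.5) = 2.38.

2.38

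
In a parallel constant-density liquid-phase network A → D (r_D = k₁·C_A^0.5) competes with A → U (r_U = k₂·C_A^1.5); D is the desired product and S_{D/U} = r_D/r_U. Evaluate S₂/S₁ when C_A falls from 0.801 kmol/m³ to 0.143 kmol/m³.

S_{D/U} = (k₁/k₂)·C_A⁻¹, so S₂/S₁ = (C_{A,2}/C_{A,1})⁻¹.
= 0.801/0.143 = 5.60.
Selectivity toward D rises as C_A falls — low-concentration operation is favoured.

5.60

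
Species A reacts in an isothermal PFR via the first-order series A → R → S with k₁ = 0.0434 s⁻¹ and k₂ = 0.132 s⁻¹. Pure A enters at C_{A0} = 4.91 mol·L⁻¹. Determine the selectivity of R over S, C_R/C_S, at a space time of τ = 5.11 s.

2.55

For first-order series with pure A initially, C_R(τ) = k₁C_{A0}/(k₂−k₁)·(e^(−k₁τ) − e^(−k₂τ)).
e^(−k₁τ) = e^(−0.0434×5.11) = e^(−0.2218) = 0.8011; e^(−k₂τ) = e^(−0.6745) = 0.5094.
C_R = 0.0434×4.91/(0.132−0.0434) × (0.8011−0.5094) = 2.405×0.2917 = 0.7016 mol·L⁻¹.
C_A = C_{A0}e^(−k₁τ) = 3.933 mol·L⁻¹, so C_S = C_{A0}−C_A−C_R = 0.2751 mol·L⁻¹; C_R/C_S = 2.55.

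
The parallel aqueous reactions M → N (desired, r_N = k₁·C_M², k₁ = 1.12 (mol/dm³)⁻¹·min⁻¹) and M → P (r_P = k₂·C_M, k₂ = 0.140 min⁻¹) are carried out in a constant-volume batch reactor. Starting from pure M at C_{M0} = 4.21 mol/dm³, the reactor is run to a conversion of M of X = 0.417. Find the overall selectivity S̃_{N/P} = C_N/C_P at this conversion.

26.1

C_M = C_{M0}(1−X) = 2.454 mol/dm³.
Along a PFR/batch, dC_P/dC_M = −r_P/(r_N+r_P) = −k₂/(k₂+k₁·C_M).
Integrating from C_{M0} to C_M: C_P = (0.140/1.12)·ln[(0.140+1.12·4.21)/(0.140+1.12·2.45)] = 0.1250·ln(4.855/2.889) = 0.06489 mol/dm³.
Then C_N = (C_{M0}−C_M) − C_P = 1.756 − 0.06489 = 1.691 mol/dm³.
S̃_{N/P} = C_N/C_P = 1.691/0.06489 = 26.1.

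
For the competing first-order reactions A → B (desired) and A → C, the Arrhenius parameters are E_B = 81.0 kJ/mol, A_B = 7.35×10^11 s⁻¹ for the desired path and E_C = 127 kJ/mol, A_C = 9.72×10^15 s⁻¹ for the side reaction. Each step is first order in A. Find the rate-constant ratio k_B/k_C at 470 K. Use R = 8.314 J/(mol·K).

Since both paths have the same order in A, the concentration cancels and S_{B/C} = k_B/k_C = (A_B/A_C)·exp[(E_C−E_B)/(RT)].
(E_C−E_B)/(RT) = (127−81.0)×10³/(8.314×470) = 46000/3908 = 11.77.
k_B/k_C = (7.35×10^11/9.72×10^15)·exp(11.77) = 7.562×10^-5 × 1.296×10^5 = 9.80.

9.80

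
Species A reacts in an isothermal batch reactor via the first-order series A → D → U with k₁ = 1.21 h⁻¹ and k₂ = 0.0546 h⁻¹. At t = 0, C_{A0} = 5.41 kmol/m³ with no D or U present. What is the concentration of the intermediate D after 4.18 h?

For first-order series with pure A initially, C_D(t) = k₁C_{A0}/(k₂−k₁)·(e^(−k₁t) − e^(−k₂t)).
e^(−k₁t) = e^(−1.21×4.18) = e^(−5.058) = 0.006360; e^(−k₂t) = e^(−0.2282) = 0.7959.
C_D = 1.21×5.41/(0.0546−1.21) × (0.006360−0.7959) = (-5.666)×(-0.7896) = 4.474 kmol/m³.

4.47 kmol/m³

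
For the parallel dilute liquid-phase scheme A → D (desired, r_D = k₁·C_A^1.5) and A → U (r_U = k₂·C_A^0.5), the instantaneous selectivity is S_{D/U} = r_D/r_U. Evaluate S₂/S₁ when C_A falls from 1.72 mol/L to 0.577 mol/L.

0.335

S_{D/U} = (k₁/k₂)·C_A, so S₂/S₁ = (C_{A,2}/C_{A,1}).
= 0.577/1.72 = 0.335.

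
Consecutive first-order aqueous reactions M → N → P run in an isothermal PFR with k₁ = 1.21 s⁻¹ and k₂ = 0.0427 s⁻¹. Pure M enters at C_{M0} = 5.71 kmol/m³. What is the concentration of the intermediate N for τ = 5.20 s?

The intermediate concentration in a first-order A→B→C sequence is C_N = k₁C_{M0}(e^(−k₁τ) − e^(−k₂τ))/(k₂−k₁).
e^(−k₁τ) = e^(−1.21×5.20) = e^(−6.292) = 0.001851; e^(−k₂τ) = e^(−0.2220) = 0.8009.
C_N = 1.21×5.71/(0.0427−1.21) × (0.001851−0.8009) = (-5.919)×(-0.7990) = 4.729 kmol/m³.

4.73 kmol/m³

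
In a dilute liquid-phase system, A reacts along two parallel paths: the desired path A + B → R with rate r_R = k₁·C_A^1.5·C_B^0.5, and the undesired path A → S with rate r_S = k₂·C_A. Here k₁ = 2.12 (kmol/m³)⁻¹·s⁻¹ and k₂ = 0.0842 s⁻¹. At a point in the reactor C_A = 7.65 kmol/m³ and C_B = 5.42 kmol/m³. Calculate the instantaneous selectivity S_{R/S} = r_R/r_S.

S_{R/S} = r_R/r_S = (k₁·C_A^1.5·C_B^0.5)/(k₂·C_A) = (k₁/k₂)·C_A^0.5·C_B^0.5.
= (2.12×7.650^1.5×5.420^0.5) / (0.0842×7.650) = 104.4/0.6441 = 162.
Since the desired path is higher order in A, keeping C_A high (PFR or concentrated feed) favours R.

162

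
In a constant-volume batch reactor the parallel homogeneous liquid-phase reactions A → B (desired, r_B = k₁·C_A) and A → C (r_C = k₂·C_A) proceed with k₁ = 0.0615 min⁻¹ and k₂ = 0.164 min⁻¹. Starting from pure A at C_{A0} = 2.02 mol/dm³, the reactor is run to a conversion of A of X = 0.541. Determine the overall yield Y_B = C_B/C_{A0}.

0.148

C_A = C_{A0}(1−X) = 0.9272 mol/dm³.
Both paths are first order in A, so the instantaneous fraction to B is constant: dC_B/d(−C_A) = k₁/(k₁+k₂) = 0.2727.
C_B = 0.2727·(C_{A0}−C_A) = 0.2727×1.093 = 0.298 mol/dm³.
Y_B = C_B/C_{A0} = 0.2980/2.02 = 0.148.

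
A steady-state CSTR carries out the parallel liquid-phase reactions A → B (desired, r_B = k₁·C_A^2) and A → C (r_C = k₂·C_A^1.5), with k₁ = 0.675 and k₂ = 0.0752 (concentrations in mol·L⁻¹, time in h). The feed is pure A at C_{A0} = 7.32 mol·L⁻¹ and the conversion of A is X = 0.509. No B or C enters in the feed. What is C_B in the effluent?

3.52 mol·L⁻¹

Exit C_A = C_{A0}(1−X) = 7.32×0.491 = 3.594 mol·L⁻¹.
Rates in a CSTR are evaluated at the outlet concentration: r_B = 0.675×3.594^2 = 8.719, r_C = 0.0752×3.594^1.5 = 0.5124.
Fraction of consumed A going to B: r_B/(r_B+r_C) = 0.9445.
C_B = 0.9445·C_{A0}·X = 0.9445×7.32×0.509 = 3.52 mol·L⁻¹.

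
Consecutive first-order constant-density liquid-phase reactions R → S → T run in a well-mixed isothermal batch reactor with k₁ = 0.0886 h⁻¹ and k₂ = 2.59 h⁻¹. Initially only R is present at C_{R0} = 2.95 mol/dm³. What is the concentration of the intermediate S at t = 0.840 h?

0.0851 mol/dm³

Solving the coupled first-order balances gives C_S(t) = [k₁/(k₂−k₁)]·C_{R0}·(e^(−k₁t) − e^(−k₂t)).
e^(−k₁t) = e^(−0.0886×0.840) = e^(−0.07442) = 0.9283; e^(−k₂t) = e^(−2.176) = 0.1135.
C_S = 0.0886×2.95/(2.59−0.0886) × (0.9283−0.1135) = 0.1045×0.8147 = 0.08513 mol/dm³.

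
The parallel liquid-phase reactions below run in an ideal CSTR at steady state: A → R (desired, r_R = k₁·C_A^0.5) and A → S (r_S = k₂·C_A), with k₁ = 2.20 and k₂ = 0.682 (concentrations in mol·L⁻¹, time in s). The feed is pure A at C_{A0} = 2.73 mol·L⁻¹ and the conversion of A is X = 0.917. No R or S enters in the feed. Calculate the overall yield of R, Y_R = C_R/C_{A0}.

0.799

Exit C_A = C_{A0}(1−X) = 2.73×0.0830 = 0.2266 mol·L⁻¹.
Rates in a CSTR are evaluated at the outlet concentration: r_R = 2.20×0.2266^0.5 = 1.047, r_S = 0.682×0.2266 = 0.1545.
Fraction of consumed A going to R: r_R/(r_R+r_S) = 0.8714.
C_R = 0.8714·C_{A0}·X = 0.8714×2.73×0.917 = 2.18 mol·L⁻¹; Y_R = C_R/C_{A0} = 0.799.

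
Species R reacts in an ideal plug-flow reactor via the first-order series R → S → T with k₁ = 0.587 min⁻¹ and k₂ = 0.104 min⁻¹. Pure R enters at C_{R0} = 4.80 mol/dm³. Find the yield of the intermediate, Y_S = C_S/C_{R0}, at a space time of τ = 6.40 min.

0.596

For first-order series with pure R initially, C_S(τ) = k₁C_{R0}/(k₂−k₁)·(e^(−k₁τ) − e^(−k₂τ)).
e^(−k₁τ) = e^(−0.587×6.40) = e^(−3.757) = 0.02336; e^(−k₂τ) = e^(−0.6656) = 0.5140.
C_S = 0.587×4.80/(0.104−0.587) × (0.02336−0.5140) = (-5.834)×(-0.4906) = 2.862 mol/dm³.
Y_S = C_S/C_{R0} = 2.862/4.80 = 0.596.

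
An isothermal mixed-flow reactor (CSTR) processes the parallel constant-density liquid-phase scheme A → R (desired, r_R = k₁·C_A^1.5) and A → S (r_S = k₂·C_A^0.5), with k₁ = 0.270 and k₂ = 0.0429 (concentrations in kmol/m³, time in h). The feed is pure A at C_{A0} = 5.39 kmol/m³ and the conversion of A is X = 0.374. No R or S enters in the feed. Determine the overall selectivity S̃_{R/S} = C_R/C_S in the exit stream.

Exit C_A = C_{A0}(1−X) = 5.39×0.626 = 3.374 kmol/m³.
In a CSTR the entire volume is at exit conditions, so r_R = 0.270×3.374^1.5 = 1.673 and r_S = 0.0429×3.374^0.5 = 0.07880.
Overall selectivity = C_R/C_S = r_Rτ/(r_Sτ) = r_R/r_S = 21.2.

21.2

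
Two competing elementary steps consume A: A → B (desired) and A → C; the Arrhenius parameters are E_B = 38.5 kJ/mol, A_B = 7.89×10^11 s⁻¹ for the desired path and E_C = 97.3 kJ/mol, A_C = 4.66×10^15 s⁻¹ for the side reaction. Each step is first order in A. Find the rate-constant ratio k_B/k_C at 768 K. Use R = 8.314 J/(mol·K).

1.69

Since both paths have the same order in A, the concentration cancels and S_{B/C} = k_B/k_C = (A_B/A_C)·exp[(E_C−E_B)/(RT)].
(E_C−E_B)/(RT) = (97.3−38.5)×10³/(8.314×768) = 58800/6385 = 9.209.
k_B/k_C = (7.89×10^11/4.66×10^15)·exp(9.209) = 1.693×10^-4 × 9985 = 1.69.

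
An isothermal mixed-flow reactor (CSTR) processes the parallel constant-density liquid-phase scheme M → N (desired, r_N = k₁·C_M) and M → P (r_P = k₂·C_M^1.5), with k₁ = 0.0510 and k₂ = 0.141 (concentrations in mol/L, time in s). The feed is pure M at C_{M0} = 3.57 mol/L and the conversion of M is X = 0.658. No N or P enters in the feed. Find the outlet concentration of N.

0.579 mol/L

Exit C_M = C_{M0}(1−X) = 3.57×0.342 = 1.221 mol/L.
In a CSTR the entire volume is at exit conditions, so r_N = 0.0510×1.221 = 0.06227 and r_P = 0.141×1.221^1.5 = 0.1902.
Fraction of consumed M going to N: r_N/(r_N+r_P) = 0.2466.
C_N = 0.2466·C_{M0}·X = 0.2466×3.57×0.658 = 0.579 mol/L.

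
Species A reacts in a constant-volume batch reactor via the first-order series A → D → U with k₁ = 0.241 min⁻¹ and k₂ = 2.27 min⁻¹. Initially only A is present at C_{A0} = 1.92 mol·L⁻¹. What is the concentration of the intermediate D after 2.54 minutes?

The intermediate concentration in a first-order A→B→C sequence is C_D = k₁C_{A0}(e^(−k₁t) − e^(−k₂t))/(k₂−k₁).
e^(−k₁t) = e^(−0.241×2.54) = e^(−0.6121) = 0.5422; e^(−k₂t) = e^(−5.766) = 0.003133.
C_D = 0.241×1.92/(2.27−0.241) × (0.5422−0.003133) = 0.2281×0.5391 = 0.1229 mol·L⁻¹.

0.123 mol·L⁻¹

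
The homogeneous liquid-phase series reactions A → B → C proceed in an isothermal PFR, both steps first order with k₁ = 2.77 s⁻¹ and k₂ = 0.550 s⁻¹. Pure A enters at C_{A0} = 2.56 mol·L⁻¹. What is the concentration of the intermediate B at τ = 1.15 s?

1.56 mol·L⁻¹

For first-order series with pure A initially, C_B(τ) = k₁C_{A0}/(k₂−k₁)·(e^(−k₁τ) − e^(−k₂τ)).
e^(−k₁τ) = e^(−2.77×1.15) = e^(−3.185) = 0.04136; e^(−k₂τ) = e^(−0.6325) = 0.5313.
C_B = 2.77×2.56/(0.550−2.77) × (0.04136−0.5313) = (-3.194)×(-0.4899) = 1.565 mol·L⁻¹.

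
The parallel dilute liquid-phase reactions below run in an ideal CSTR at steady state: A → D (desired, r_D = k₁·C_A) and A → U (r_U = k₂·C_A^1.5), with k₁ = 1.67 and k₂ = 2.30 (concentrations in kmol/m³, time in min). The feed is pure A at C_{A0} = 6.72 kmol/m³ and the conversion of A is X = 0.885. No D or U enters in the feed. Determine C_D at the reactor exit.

Exit C_A = C_{A0}(1−X) = 6.72×0.115 = 0.7728 kmol/m³.
In a CSTR the entire volume is at exit conditions, so r_D = 1.67×0.7728 = 1.291 and r_U = 2.30×0.7728^1.5 = 1.563.
Fraction of consumed A going to D: r_D/(r_D+r_U) = 0.4523.
C_D = 0.4523·C_{A0}·X = 0.4523×6.72×0.885 = 2.69 kmol/m³.

2.69 kmol/m³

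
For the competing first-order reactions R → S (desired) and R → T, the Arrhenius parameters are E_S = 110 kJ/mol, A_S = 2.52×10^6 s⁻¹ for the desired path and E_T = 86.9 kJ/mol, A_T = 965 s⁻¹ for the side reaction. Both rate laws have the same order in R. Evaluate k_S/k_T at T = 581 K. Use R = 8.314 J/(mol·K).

k_S/k_T = (A_S/A_T)·exp[−(E_S−E_T)/(RT)] = (A_S/A_T)·exp[(E_T−E_S)/(RT)].
(E_T−E_S)/(RT) = (86.9−110)×10³/(8.314×581) = -23100/4830 = -4.782.
k_S/k_T = (2.52×10^6/965)·exp(-4.782) = 2611 × 0.008378 = 21.9.

21.9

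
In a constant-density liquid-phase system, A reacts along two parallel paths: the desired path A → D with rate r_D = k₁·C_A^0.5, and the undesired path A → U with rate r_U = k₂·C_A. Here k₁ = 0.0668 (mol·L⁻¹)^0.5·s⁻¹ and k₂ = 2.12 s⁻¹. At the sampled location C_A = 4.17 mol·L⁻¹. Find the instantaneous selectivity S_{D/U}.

S_{D/U} = r_D/r_U = (k₁·C_A^0.5)/(k₂·C_A) = (k₁/k₂)·C_A^-0.5.
= (0.0668×4.170^0.5) / (2.12×4.170) = 0.1364/8.840 = 0.0154.

0.0154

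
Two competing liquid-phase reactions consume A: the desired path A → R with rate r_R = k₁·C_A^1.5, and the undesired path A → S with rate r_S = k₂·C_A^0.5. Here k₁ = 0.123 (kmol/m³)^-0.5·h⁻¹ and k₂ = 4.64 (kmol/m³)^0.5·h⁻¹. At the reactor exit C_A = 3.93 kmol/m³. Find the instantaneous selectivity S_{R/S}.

0.104

S_{R/S} = r_R/r_S = (k₁·C_A^1.5)/(k₂·C_A^0.5) = (k₁/k₂)·C_A.
= (0.123×3.930^1.5) / (4.64×3.930^0.5) = 0.9583/9.198 = 0.104.
Since the desired path is higher order in A, keeping C_A high (PFR or concentrated feed) favours R.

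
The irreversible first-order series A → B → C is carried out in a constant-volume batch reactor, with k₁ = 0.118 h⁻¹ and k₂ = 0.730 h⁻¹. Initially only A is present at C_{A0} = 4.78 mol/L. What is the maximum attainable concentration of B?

Evaluating C_B at t_opt = ln(k₂/k₁)/(k₂−k₁) gives C_{B,max}/C_{A0} = (k₁/k₂)^[k₂/(k₂−k₁)].
= (0.118/0.730)^(0.730/(0.730−0.118)) = (0.1616)^(1.193) = 0.1138.
C_{B,max} = 0.1138×4.78 = 0.544 mol/L.

0.544 mol/L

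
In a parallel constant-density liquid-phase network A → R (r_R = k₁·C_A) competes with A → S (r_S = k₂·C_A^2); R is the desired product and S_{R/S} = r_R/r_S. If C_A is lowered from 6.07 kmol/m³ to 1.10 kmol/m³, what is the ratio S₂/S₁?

S_{R/S} = (k₁/k₂)·C_A⁻¹, so S₂/S₁ = (C_{A,2}/C_{A,1})⁻¹.
= 6.07/1.10 = 5.52.

5.52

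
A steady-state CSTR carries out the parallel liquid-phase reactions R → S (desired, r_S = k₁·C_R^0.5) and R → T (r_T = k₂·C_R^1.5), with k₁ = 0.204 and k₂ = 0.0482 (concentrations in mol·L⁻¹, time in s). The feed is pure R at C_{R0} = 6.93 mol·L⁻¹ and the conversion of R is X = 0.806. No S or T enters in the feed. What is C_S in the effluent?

4.24 mol·L⁻¹

Exit C_R = C_{R0}(1−X) = 6.93×0.194 = 1.344 mol·L⁻¹.
Rates in a CSTR are evaluated at the outlet concentration: r_S = 0.204×1.344^0.5 = 0.2365, r_T = 0.0482×1.344^1.5 = 0.07514.
Fraction of consumed R going to S: r_S/(r_S+r_T) = 0.7589.
C_S = 0.7589·C_{R0}·X = 0.7589×6.93×0.806 = 4.24 mol·L⁻¹.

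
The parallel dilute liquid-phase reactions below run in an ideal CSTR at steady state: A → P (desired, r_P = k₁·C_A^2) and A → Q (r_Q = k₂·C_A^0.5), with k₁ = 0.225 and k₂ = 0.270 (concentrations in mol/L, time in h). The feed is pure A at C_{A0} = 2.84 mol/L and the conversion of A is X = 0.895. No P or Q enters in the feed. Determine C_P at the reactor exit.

0.304 mol/L

Exit C_A = C_{A0}(1−X) = 2.84×0.105 = 0.2982 mol/L.
In a CSTR the entire volume is at exit conditions, so r_P = 0.225×0.2982^2 = 0.02001 and r_Q = 0.270×0.2982^0.5 = 0.1474.
Fraction of consumed A going to P: r_P/(r_P+r_Q) = 0.1195.
C_P = 0.1195·C_{A0}·X = 0.1195×2.84×0.895 = 0.304 mol/L.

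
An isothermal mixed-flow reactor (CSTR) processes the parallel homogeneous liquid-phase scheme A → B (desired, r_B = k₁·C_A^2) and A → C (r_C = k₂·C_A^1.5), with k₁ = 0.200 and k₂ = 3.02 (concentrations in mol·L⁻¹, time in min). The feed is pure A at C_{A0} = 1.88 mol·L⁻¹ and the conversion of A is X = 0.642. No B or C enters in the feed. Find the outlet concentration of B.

Exit C_A = C_{A0}(1−X) = 1.88×0.358 = 0.6730 mol·L⁻¹.
Rates in a CSTR are evaluated at the outlet concentration: r_B = 0.200×0.6730^2 = 0.09060, r_C = 3.02×0.6730^1.5 = 1.668.
Fraction of consumed A going to B: r_B/(r_B+r_C) = 0.05153.
C_B = 0.05153·C_{A0}·X = 0.05153×1.88×0.642 = 0.0622 mol·L⁻¹.

0.0622 mol·L⁻¹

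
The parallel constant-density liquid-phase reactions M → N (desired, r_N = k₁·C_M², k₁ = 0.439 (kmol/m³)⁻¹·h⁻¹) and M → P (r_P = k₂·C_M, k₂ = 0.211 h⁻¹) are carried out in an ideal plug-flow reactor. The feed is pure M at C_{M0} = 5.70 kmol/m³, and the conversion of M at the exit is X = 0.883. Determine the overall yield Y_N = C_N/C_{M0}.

C_M = C_{M0}(1−X) = 0.6669 kmol/m³.
Along a PFR/batch, dC_P/dC_M = −r_P/(r_N+r_P) = −k₂/(k₂+k₁·C_M).
Integrating from C_{M0} to C_M: C_P = (0.211/0.439)·ln[(0.211+0.439·5.70)/(0.211+0.439·0.667)] = 0.4806·ln(2.713/0.5038) = 0.8093 kmol/m³.
Then C_N = (C_{M0}−C_M) − C_P = 5.033 − 0.8093 = 4.224 kmol/m³.
Y_N = C_N/C_{M0} = 4.224/5.70 = 0.741.

0.741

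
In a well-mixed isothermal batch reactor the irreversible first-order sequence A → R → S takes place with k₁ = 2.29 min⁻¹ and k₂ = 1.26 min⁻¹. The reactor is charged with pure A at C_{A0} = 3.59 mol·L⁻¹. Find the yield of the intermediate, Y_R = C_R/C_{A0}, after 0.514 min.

0.478

For first-order series with pure A initially, C_R(t) = k₁C_{A0}/(k₂−k₁)·(e^(−k₁t) − e^(−k₂t)).
e^(−k₁t) = e^(−2.29×0.514) = e^(−1.177) = 0.3082; e^(−k₂t) = e^(−0.6476) = 0.5233.
C_R = 2.29×3.59/(1.26−2.29) × (0.3082−0.5233) = (-7.982)×(-0.2151) = 1.717 mol·L⁻¹.
Y_R = C_R/C_{A0} = 1.717/3.59 = 0.478.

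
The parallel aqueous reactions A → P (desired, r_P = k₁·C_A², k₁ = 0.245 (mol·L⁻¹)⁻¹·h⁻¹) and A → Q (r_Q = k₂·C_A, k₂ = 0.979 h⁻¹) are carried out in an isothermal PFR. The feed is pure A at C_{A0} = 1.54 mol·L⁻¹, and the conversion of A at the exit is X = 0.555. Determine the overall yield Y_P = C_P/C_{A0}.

C_A = C_{A0}(1−X) = 0.6853 mol·L⁻¹.
Along a PFR/batch, dC_Q/dC_A = −r_Q/(r_P+r_Q) = −k₂/(k₂+k₁·C_A).
Integrating from C_{A0} to C_A: C_Q = (0.979/0.245)·ln[(0.979+0.245·1.54)/(0.979+0.245·0.685)] = 3.996·ln(1.356/1.147) = 0.6701 mol·L⁻¹.
Then C_P = (C_{A0}−C_A) − C_Q = 0.8547 − 0.6701 = 0.1846 mol·L⁻¹.
Y_P = C_P/C_{A0} = 0.1846/1.54 = 0.120.

0.120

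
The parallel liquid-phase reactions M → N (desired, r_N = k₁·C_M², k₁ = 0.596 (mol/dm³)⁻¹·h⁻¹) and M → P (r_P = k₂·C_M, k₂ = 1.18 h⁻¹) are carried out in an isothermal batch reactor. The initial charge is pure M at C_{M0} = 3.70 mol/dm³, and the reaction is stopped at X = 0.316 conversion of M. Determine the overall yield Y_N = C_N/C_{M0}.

0.193

C_M = C_{M0}(1−X) = 2.531 mol/dm³.
Along a PFR/batch, dC_P/dC_M = −r_P/(r_N+r_P) = −k₂/(k₂+k₁·C_M).
Integrating from C_{M0} to C_M: C_P = (1.18/0.596)·ln[(1.18+0.596·3.70)/(1.18+0.596·2.53)] = 1.980·ln(3.385/2.688) = 0.4563 mol/dm³.
Then C_N = (C_{M0}−C_M) − C_P = 1.169 − 0.4563 = 0.7129 mol/dm³.
Y_N = C_N/C_{M0} = 0.7129/3.70 = 0.193.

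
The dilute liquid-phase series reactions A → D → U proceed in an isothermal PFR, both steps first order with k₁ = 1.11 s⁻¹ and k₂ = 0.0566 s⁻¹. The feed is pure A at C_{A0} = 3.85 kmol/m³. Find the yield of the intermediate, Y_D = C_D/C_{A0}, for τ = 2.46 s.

0.848

Solving the coupled first-order balances gives C_D(τ) = [k₁/(k₂−k₁)]·C_{A0}·(e^(−k₁τ) − e^(−k₂τ)).
e^(−k₁τ) = e^(−1.11×2.46) = e^(−2.731) = 0.06518; e^(−k₂τ) = e^(−0.1392) = 0.8700.
C_D = 1.11×3.85/(0.0566−1.11) × (0.06518−0.8700) = (-4.057)×(-0.8048) = 3.265 kmol/m³.
Y_D = C_D/C_{A0} = 3.265/3.85 = 0.848.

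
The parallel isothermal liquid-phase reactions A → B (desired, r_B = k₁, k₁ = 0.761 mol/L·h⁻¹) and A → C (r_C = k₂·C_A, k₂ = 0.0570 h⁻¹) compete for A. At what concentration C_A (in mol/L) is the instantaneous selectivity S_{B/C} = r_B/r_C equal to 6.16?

S_{B/C} = (k₁/k₂)·C_A⁻¹ ⇒ C_A = (S·k₂/k₁)^(-1).
= (6.16×0.0570/0.761)^(-1) = (0.4614)^(-1) = 2.17 mol/L.

2.17 mol/L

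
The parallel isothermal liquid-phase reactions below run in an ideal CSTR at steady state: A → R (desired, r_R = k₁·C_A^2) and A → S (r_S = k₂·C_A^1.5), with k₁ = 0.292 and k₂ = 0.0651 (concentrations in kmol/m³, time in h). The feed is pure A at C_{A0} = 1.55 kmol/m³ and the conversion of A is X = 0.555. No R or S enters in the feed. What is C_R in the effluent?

Exit C_A = C_{A0}(1−X) = 1.55×0.445 = 0.6897 kmol/m³.
A CSTR operates uniformly at the exit composition, giving r_R = 0.1389 and r_S = 0.03729 (each k·C_A^n at C_A = 0.6897).
Fraction of consumed A going to R: r_R/(r_R+r_S) = 0.7884.
C_R = 0.7884·C_{A0}·X = 0.7884×1.55×0.555 = 0.678 kmol/m³.

0.678 kmol/m³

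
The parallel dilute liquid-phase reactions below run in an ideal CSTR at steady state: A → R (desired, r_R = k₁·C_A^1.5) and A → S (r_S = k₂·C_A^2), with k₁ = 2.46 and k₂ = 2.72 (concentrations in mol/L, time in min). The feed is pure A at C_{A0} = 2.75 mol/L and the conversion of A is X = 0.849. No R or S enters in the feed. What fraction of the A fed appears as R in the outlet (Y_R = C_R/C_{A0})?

0.496

Exit C_A = C_{A0}(1−X) = 2.75×0.151 = 0.4153 mol/L.
In a CSTR the entire volume is at exit conditions, so r_R = 2.46×0.4153^1.5 = 0.6583 and r_S = 2.72×0.4153^2 = 0.4690.
Fraction of consumed A going to R: r_R/(r_R+r_S) = 0.5839.
C_R = 0.5839·C_{A0}·X = 0.5839×2.75×0.849 = 1.36 mol/L; Y_R = C_R/C_{A0} = 0.496.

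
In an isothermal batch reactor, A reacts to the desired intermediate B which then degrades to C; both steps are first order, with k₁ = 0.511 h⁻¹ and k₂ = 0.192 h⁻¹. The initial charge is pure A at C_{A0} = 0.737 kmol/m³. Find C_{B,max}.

At the optimum, C_{B,max}/C_{A0} = (k₁/k₂)^[k₂/(k₂−k₁)].
= (0.511/0.192)^(0.192/(0.192−0.511)) = (2.661)^(-0.6019) = 0.5548.
C_{B,max} = 0.5548×0.737 = 0.409 kmol/m³.

0.409 kmol/m³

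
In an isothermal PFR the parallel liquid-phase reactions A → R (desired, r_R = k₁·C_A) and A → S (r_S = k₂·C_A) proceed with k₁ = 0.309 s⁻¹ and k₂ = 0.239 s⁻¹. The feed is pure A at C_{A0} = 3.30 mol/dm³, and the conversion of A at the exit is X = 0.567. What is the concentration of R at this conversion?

C_A = C_{A0}(1−X) = 1.429 mol/dm³.
Both paths are first order in A, so the instantaneous fraction to R is constant: dC_R/d(−C_A) = k₁/(k₁+k₂) = 0.5639.
C_R = 0.5639·(C_{A0}−C_A) = 0.5639×1.871 = 1.06 mol/dm³.

1.06 mol/dm³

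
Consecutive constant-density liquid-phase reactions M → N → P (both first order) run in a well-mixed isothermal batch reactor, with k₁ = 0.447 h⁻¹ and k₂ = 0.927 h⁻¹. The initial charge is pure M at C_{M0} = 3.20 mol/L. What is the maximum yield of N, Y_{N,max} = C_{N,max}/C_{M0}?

Evaluating C_N at t_opt = ln(k₂/k₁)/(k₂−k₁) gives C_{N,max}/C_{M0} = (k₁/k₂)^[k₂/(k₂−k₁)].
= (0.447/0.927)^(0.927/(0.927−0.447)) = (0.4822)^(1.931) = 0.2445.

0.244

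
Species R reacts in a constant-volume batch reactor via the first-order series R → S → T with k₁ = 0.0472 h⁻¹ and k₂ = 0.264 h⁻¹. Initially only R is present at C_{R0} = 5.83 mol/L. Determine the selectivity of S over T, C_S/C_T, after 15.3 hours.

Solving the coupled first-order balances gives C_S(t) = [k₁/(k₂−k₁)]·C_{R0}·(e^(−k₁t) − e^(−k₂t)).
e^(−k₁t) = e^(−0.0472×15.3) = e^(−0.7222) = 0.4857; e^(−k₂t) = e^(−4.039) = 0.01761.
C_S = 0.0472×5.83/(0.264−0.0472) × (0.4857−0.01761) = 1.269×0.4681 = 0.5941 mol/L.
C_R = C_{R0}e^(−k₁t) = 2.832 mol/L, so C_T = C_{R0}−C_R−C_S = 2.404 mol/L; C_S/C_T = 0.247.

0.247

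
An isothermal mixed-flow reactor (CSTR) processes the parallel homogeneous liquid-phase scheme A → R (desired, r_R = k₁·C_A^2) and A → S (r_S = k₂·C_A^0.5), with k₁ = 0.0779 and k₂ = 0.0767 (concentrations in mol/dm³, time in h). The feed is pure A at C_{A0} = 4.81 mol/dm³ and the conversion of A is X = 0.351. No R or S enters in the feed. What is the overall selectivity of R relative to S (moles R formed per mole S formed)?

Exit C_A = C_{A0}(1−X) = 4.81×0.649 = 3.122 mol/dm³.
A CSTR operates uniformly at the exit composition, giving r_R = 0.7591 and r_S = 0.1355 (each k·C_A^n at C_A = 3.122).
Overall selectivity = C_R/C_S = r_Rτ/(r_Sτ) = r_R/r_S = 5.60.

5.60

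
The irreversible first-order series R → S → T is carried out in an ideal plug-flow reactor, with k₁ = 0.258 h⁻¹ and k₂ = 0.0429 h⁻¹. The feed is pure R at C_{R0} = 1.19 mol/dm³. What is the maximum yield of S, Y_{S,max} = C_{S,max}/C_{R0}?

0.699

Evaluating C_S at τ_opt = ln(k₂/k₁)/(k₂−k₁) gives C_{S,max}/C_{R0} = (k₁/k₂)^[k₂/(k₂−k₁)].
= (0.258/0.0429)^(0.0429/(0.0429−0.258)) = (6.014)^(-0.1994) = 0.6992.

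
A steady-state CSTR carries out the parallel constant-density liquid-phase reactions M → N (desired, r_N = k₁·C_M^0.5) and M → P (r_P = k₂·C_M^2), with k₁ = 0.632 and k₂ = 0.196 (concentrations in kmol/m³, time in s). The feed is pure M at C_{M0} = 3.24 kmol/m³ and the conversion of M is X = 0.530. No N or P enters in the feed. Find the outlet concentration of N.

1.08 kmol/m³

Exit C_M = C_{M0}(1−X) = 3.24×0.470 = 1.523 kmol/m³.
In a CSTR the entire volume is at exit conditions, so r_N = 0.632×1.523^0.5 = 0.7799 and r_P = 0.196×1.523^2 = 0.4545.
Fraction of consumed M going to N: r_N/(r_N+r_P) = 0.6318.
C_N = 0.6318·C_{M0}·X = 0.6318×3.24×0.530 = 1.08 kmol/m³.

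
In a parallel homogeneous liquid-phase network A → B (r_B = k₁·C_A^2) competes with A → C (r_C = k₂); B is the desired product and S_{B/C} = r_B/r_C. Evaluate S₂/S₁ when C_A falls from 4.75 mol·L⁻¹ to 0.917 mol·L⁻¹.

S_{B/C} = (k₁/k₂)·C_A^2, so S₂/S₁ = (C_{A,2}/C_{A,1})^2.
= (0.917/4.75)^2 = (0.1931)^2 = 0.0373.
Selectivity toward B falls as C_A falls — high-concentration operation is favoured.

0.0373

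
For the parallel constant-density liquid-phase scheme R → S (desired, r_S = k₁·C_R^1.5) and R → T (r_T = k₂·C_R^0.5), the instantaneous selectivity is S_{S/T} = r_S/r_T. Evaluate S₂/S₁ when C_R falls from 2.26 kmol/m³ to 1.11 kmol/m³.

0.491

S_{S/T} = (k₁/k₂)·C_R, so S₂/S₁ = (C_{R,2}/C_{R,1}).
= 1.11/2.26 = 0.491.
Selectivity toward S falls as C_R falls — high-concentration operation is favoured.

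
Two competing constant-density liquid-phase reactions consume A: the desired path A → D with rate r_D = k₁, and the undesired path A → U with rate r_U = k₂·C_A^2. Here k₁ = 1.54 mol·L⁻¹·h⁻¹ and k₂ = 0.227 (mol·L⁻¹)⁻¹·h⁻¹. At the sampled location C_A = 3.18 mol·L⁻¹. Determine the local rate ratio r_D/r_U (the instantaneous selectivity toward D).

S_{D/U} = r_D/r_U = (k₁)/(k₂·C_A^2) = (k₁/k₂)·C_A^-2.
= (1.54) / (0.227×3.180^2) = 1.540/2.296 = 0.671.
The undesired path is higher order in A, so low C_A (CSTR or dilute feed) favours D.

0.671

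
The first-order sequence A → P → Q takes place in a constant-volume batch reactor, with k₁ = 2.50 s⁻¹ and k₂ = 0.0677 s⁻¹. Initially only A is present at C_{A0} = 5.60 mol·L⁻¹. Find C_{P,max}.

For a first-order series the maximum intermediate yield is C_{P,max}/C_{A0} = (k₁/k₂)^[k₂/(k₂−k₁)].
= (2.50/0.0677)^(0.0677/(0.0677−2.50)) = (36.93)^(-0.02783) = 0.9044.
C_{P,max} = 0.9044×5.60 = 5.06 mol·L⁻¹.

5.06 mol·L⁻¹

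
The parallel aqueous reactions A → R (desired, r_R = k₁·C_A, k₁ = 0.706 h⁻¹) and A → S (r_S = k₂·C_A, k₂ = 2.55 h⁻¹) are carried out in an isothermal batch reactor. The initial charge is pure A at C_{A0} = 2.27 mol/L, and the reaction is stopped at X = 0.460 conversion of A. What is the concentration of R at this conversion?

0.226 mol/L

C_A = C_{A0}(1−X) = 1.226 mol/L.
Both paths are first order in A, so the instantaneous fraction to R is constant: dC_R/d(−C_A) = k₁/(k₁+k₂) = 0.2168.
C_R = 0.2168·(C_{A0}−C_A) = 0.2168×1.044 = 0.226 mol/L.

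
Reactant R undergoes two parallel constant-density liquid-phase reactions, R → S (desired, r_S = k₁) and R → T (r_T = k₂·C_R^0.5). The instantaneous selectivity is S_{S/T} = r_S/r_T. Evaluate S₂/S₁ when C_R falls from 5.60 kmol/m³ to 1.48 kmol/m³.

S_{S/T} = (k₁/k₂)·C_R^-0.5, so S₂/S₁ = (C_{R,2}/C_{R,1})^-0.5.
= (1.48/5.60)^(-0.5) = (0.2643)^(-0.5) = 1.95.

1.95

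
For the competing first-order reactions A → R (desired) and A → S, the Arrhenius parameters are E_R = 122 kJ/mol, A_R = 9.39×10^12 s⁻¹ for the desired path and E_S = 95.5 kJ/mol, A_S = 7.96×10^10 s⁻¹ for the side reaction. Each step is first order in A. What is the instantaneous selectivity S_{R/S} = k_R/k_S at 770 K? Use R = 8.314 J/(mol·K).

k_R/k_S = (A_R/A_S)·exp[−(E_R−E_S)/(RT)] = (A_R/A_S)·exp[(E_S−E_R)/(RT)].
(E_S−E_R)/(RT) = (95.5−122)×10³/(8.314×770) = -26500/6402 = -4.139.
k_R/k_S = (9.39×10^12/7.96×10^10)·exp(-4.139) = 118.0 × 0.01593 = 1.88.

1.88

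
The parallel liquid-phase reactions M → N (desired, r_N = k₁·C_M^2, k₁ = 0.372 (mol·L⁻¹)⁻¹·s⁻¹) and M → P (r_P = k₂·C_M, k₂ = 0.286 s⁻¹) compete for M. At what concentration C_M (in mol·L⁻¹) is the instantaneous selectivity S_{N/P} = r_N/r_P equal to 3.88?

2.98 mol·L⁻¹

S_{N/P} = (k₁/k₂)·C_M ⇒ C_M = S·k₂/k₁.
= 3.88×0.286/0.372 = 2.98 mol·L⁻¹.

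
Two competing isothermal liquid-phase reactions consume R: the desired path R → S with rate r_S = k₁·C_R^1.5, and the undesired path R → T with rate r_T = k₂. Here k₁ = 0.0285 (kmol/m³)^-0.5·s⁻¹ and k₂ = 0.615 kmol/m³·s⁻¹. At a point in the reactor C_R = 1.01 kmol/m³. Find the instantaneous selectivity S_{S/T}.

S_{S/T} = r_S/r_T = (k₁·C_R^1.5)/(k₂) = (k₁/k₂)·C_R^1.5.
= (0.0285×1.010^1.5) / (0.615) = 0.02893/0.6150 = 0.0470.
Since the desired path is higher order in R, keeping C_R high (PFR or concentrated feed) favours S.

0.0470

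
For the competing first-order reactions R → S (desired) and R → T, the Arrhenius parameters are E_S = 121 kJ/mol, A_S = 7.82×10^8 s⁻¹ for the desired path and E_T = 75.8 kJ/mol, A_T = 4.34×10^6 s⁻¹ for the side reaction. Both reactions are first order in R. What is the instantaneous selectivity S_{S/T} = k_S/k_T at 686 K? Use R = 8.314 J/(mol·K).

k_S/k_T = (A_S/A_T)·exp[−(E_S−E_T)/(RT)] = (A_S/A_T)·exp[(E_T−E_S)/(RT)].
(E_T−E_S)/(RT) = (75.8−121)×10³/(8.314×686) = -45200/5703 = -7.925.
k_S/k_T = (7.82×10^8/4.34×10^6)·exp(-7.925) = 180.2 × 3.616×10^-4 = 0.0651.
Since E_S > E_T, raising the temperature improves selectivity toward S.

0.0651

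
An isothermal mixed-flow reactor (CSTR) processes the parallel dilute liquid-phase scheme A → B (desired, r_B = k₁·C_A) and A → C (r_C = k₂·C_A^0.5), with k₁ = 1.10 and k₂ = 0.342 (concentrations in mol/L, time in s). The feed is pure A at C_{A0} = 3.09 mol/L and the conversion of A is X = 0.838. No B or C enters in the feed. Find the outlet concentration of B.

Exit C_A = C_{A0}(1−X) = 3.09×0.162 = 0.5006 mol/L.
A CSTR operates uniformly at the exit composition, giving r_B = 0.5506 and r_C = 0.2420 (each k·C_A^n at C_A = 0.5006).
Fraction of consumed A going to B: r_B/(r_B+r_C) = 0.6947.
C_B = 0.6947·C_{A0}·X = 0.6947×3.09×0.838 = 1.80 mol/L.

1.80 mol/L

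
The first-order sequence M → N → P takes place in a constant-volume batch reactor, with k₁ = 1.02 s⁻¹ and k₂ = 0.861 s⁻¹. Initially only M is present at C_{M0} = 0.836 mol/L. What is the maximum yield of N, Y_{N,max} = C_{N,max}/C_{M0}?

Evaluating C_N at t_opt = ln(k₂/k₁)/(k₂−k₁) gives C_{N,max}/C_{M0} = (k₁/k₂)^[k₂/(k₂−k₁)].
= (1.02/0.861)^(0.861/(0.861−1.02)) = (1.185)^(-5.415) = 0.3995.

0.399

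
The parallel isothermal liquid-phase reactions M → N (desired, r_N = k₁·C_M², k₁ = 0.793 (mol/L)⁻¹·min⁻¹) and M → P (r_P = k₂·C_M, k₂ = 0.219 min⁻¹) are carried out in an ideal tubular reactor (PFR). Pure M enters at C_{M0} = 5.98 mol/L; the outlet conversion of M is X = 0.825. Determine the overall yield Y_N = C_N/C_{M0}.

0.753

C_M = C_{M0}(1−X) = 1.047 mol/L.
Along a PFR/batch, dC_P/dC_M = −r_P/(r_N+r_P) = −k₂/(k₂+k₁·C_M).
Integrating from C_{M0} to C_M: C_P = (0.219/0.793)·ln[(0.219+0.793·5.98)/(0.219+0.793·1.05)] = 0.2762·ln(4.961/1.049) = 0.4291 mol/L.
Then C_N = (C_{M0}−C_M) − C_P = 4.934 − 0.4291 = 4.504 mol/L.
Y_N = C_N/C_{M0} = 4.504/5.98 = 0.753.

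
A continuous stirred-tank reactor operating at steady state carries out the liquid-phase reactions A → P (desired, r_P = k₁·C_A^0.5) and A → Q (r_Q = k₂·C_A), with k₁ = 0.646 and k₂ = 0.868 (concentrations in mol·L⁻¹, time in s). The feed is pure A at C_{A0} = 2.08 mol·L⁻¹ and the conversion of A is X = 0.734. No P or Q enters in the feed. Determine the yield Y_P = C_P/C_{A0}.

Exit C_A = C_{A0}(1−X) = 2.08×0.266 = 0.5533 mol·L⁻¹.
In a CSTR the entire volume is at exit conditions, so r_P = 0.646×0.5533^0.5 = 0.4805 and r_Q = 0.868×0.5533 = 0.4802.
Fraction of consumed A going to P: r_P/(r_P+r_Q) = 0.5001.
C_P = 0.5001·C_{A0}·X = 0.5001×2.08×0.734 = 0.764 mol·L⁻¹; Y_P = C_P/C_{A0} = 0.367.

0.367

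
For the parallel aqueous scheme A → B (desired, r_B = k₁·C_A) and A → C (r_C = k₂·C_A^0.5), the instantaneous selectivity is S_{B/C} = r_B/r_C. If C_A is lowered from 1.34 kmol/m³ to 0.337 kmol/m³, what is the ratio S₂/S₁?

S_{B/C} = (k₁/k₂)·C_A^0.5, so S₂/S₁ = (C_{A,2}/C_{A,1})^0.5.
= (0.337/1.34)^0.5 = (0.2515)^0.5 = 0.501.

0.501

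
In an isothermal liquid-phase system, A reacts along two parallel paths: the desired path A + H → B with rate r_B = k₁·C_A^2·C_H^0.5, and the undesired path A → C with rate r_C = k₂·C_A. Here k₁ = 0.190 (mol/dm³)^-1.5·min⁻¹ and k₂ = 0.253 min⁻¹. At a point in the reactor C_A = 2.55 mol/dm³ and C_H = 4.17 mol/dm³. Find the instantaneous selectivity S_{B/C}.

3.91

S_{B/C} = r_B/r_C = (k₁·C_A^2·C_H^0.5)/(k₂·C_A) = (k₁/k₂)·C_A·C_H^0.5.
= (0.190×2.550^2×4.170^0.5) / (0.253×2.550) = 2.523/0.6452 = 3.91.
Since the desired path is higher order in A, keeping C_A high (PFR or concentrated feed) favours B.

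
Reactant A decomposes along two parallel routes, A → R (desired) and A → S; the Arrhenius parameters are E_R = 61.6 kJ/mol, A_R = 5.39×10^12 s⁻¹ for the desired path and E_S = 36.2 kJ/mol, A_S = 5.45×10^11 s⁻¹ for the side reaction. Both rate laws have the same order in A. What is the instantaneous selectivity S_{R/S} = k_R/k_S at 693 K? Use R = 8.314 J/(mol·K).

With equal orders, S_{R/S} = k_R/k_S = (A_R/A_S)·exp[(E_S−E_R)/(RT)].
(E_S−E_R)/(RT) = (36.2−61.6)×10³/(8.314×693) = -25400/5762 = -4.408.
k_R/k_S = (5.39×10^12/5.45×10^11)·exp(-4.408) = 9.890 × 0.01217 = 0.120.
Since E_R > E_S, raising the temperature improves selectivity toward R.

0.120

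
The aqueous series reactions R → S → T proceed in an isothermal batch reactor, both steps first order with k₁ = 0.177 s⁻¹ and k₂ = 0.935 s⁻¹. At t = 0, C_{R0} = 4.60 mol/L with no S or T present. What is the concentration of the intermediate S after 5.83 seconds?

0.378 mol/L

Solving the coupled first-order balances gives C_S(t) = [k₁/(k₂−k₁)]·C_{R0}·(e^(−k₁t) − e^(−k₂t)).
e^(−k₁t) = e^(−0.177×5.83) = e^(−1.032) = 0.3563; e^(−k₂t) = e^(−5.451) = 0.004292.
C_S = 0.177×4.60/(0.935−0.177) × (0.3563−0.004292) = 1.074×0.3520 = 0.3781 mol/L.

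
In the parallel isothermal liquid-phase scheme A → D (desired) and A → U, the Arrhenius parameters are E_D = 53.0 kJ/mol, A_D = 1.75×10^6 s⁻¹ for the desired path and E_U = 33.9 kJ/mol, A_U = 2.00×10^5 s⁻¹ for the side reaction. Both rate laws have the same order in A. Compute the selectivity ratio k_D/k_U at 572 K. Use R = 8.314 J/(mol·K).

0.158

With equal orders, S_{D/U} = k_D/k_U = (A_D/A_U)·exp[(E_U−E_D)/(RT)].
(E_U−E_D)/(RT) = (33.9−53.0)×10³/(8.314×572) = -19100/4756 = -4.016.
k_D/k_U = (1.75×10^6/2.00×10^5)·exp(-4.016) = 8.750 × 0.01802 = 0.158.
Since E_D > E_U, raising the temperature improves selectivity toward D.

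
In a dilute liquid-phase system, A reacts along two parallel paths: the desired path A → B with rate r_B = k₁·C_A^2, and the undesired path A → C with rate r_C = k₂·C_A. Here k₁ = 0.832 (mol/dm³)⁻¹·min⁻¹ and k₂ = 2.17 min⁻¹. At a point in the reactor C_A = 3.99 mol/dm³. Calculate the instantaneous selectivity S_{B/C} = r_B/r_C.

S_{B/C} = r_B/r_C = (k₁·C_A^2)/(k₂·C_A) = (k₁/k₂)·C_A.
= (0.832×3.990^2) / (2.17×3.990) = 13.25/8.658 = 1.53.

1.53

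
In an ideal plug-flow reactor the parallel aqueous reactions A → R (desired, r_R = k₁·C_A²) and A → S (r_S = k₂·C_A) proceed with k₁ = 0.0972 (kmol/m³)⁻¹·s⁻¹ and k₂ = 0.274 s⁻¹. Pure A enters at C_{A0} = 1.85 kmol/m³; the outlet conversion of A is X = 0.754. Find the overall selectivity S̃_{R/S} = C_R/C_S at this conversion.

C_A = C_{A0}(1−X) = 0.4551 kmol/m³.
Along a PFR/batch, dC_S/dC_A = −r_S/(r_R+r_S) = −k₂/(k₂+k₁·C_A).
Integrating from C_{A0} to C_A: C_S = (0.274/0.0972)·ln[(0.274+0.0972·1.85)/(0.274+0.0972·0.455)] = 2.819·ln(0.4538/0.3182) = 1.000 kmol/m³.
Then C_R = (C_{A0}−C_A) − C_S = 1.395 − 1.000 = 0.3944 kmol/m³.
S̃_{R/S} = C_R/C_S = 0.3944/1.000 = 0.394.

0.394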